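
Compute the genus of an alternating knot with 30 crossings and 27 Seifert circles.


For alternating knots, g = (c - s + 1)/2.
= (30 - 27 + 1)/2
= 4/2 = 2

2


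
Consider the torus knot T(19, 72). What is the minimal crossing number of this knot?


For a torus knot T(p, q) with gcd(p,q)=1,
the crossing number is min(p*(q-1), q*(p-1)).
p*(q-1) = 19*71 = 1349
q*(p-1) = 72*18 = 1296
min(1349, 1296) = 1296

1296


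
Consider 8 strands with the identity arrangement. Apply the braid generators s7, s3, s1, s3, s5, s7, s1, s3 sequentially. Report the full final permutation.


Starting with identity [1, 2, 3, 4, 5, 6, 7, 8].
Apply generators in sequence:
  After s7: [1, 2, 3, 4, 5, 6, 8, 7]
  After s3: [1, 2, 4, 3, 5, 6, 8, 7]
  After s1: [2, 1, 4, 3, 5, 6, 8, 7]
  After s3: [2, 1, 3, 4, 5, 6, 8, 7]
  After s5: [2, 1, 3, 4, 6, 5, 8, 7]
  After s7: [2, 1, 3, 4, 6, 5, 7, 8]
  After s1: [1, 2, 3, 4, 6, 5, 7, 8]
  After s3: [1, 2, 4, 3, 6, 5, 7, 8]
Final permutation: [1, 2, 4, 3, 6, 5, 7, 8]

[1, 2, 4, 3, 6, 5, 7, 8]


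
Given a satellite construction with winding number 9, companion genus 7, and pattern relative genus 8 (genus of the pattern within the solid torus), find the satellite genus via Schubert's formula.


Schubert: g(satellite) = g_rel(pattern) + |winding| * g(companion),
where g_rel(pattern) is the genus of the pattern relative to the solid torus.
= 8 + 9 * 7
= 8 + 63 = 71

71


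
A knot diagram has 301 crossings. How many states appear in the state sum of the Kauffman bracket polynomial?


Each crossing contributes 2 choices (A-smoothing or B-smoothing).
Total states = 2^301 = 4074071952668972172536891376818756322102936787331872501272280898708762599526673412366794752

4074071952668972172536891376818756322102936787331872501272280898708762599526673412366794752


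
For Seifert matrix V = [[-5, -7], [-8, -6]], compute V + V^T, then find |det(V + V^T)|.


Step 1: Form V + V^T where V = [[-5, -7], [-8, -6]]
  V^T = [[-5, -8], [-7, -6]]
  V + V^T = [[-10, -15], [-15, -12]]
Step 2: det(V + V^T) = (-10)*(-12) - (-15)*(-15)
  = 120 - 225 = -105
Step 3: Knot determinant = |det(V + V^T)| = |-105| = 105

105


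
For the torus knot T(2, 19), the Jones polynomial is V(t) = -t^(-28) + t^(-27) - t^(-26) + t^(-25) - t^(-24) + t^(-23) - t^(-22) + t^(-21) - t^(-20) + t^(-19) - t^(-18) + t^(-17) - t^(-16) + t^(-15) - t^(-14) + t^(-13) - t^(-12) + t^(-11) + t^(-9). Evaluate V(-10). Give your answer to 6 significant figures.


Substituting t = -10 into V(t) = -t^(-28) + t^(-27) - t^(-26) + t^(-25) - t^(-24) + t^(-23) - t^(-22) + t^(-21) - t^(-20) + t^(-19) - t^(-18) + t^(-17) - t^(-16) + t^(-15) - t^(-14) + t^(-13) - t^(-12) + t^(-11) + t^(-9):
  (-)t^(-28) = -1e-28
  (+)t^(-27) = -1e-27
  (-)t^(-26) = -1e-26
  (+)t^(-25) = -1e-25
  (-)t^(-24) = -1e-24
  (+)t^(-23) = -1e-23
  (-)t^(-22) = -1e-22
  (+)t^(-21) = -1e-21
  (-)t^(-20) = -1e-20
  (+)t^(-19) = -1e-19
  (-)t^(-18) = -1e-18
  (+)t^(-17) = -1e-17
  (-)t^(-16) = -1e-16
  (+)t^(-15) = -1e-15
  (-)t^(-14) = -1e-14
  (+)t^(-13) = -1e-13
  (-)t^(-12) = -1e-12
  (+)t^(-11) = -1e-11
  (+)t^(-9) = -1e-09
Sum = (-1e-28) + (-1e-27) + (-1e-26) + (-1e-25) + (-1e-24) + (-1e-23) + (-1e-22) + (-1e-21) + (-1e-20) + (-1e-19) + (-1e-18) + (-1e-17) + (-1e-16) + (-1e-15) + (-1e-14) + (-1e-13) + (-1e-12) + (-1e-11) + (-1e-09)
= -1.011111111e-09
Rounded to 6 significant figures: -1.01111e-09

-1.01111e-09


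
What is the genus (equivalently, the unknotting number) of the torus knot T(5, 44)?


For a torus knot T(p,q), both the unknotting number and genus equal (p-1)(q-1)/2.
= (5-1)(44-1)/2
= 4*43/2
= 172/2 = 86

86


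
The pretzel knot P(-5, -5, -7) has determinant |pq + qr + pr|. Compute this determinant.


Step 1: Compute pq + qr + pr.
pq = (-5)*(-5) = 25
qr = (-5)*(-7) = 35
pr = (-5)*(-7) = 35
pq + qr + pr = 25 + 35 + 35 = 95
Step 2: Take absolute value.
det(P(-5,-5,-7)) = |95| = 95

95


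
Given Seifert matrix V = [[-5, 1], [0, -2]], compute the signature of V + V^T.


Step 1: V + V^T = [[-10, 1], [1, -4]]
Step 2: trace = -14, det = 39
Step 3: Discriminant = (-14)^2 - 4*39 = 40
Step 4: Eigenvalues: -3.83772, -10.1623
Step 5: Signature = (# positive eigenvalues) - (# negative eigenvalues) = -2

-2


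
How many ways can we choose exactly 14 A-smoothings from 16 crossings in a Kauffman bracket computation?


We choose which 14 of 16 crossings get A-smoothings.
C(16, 14) = 16! / (14! * 2!)
= 120

120


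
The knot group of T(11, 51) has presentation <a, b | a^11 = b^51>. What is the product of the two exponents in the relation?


The relation is a^11 = b^51.
Product of exponents = 11 * 51
= 561

561


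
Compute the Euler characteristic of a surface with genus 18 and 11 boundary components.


chi = 2 - 2g - b
= 2 - 2*18 - 11
= 2 - 36 - 11 = -45

-45


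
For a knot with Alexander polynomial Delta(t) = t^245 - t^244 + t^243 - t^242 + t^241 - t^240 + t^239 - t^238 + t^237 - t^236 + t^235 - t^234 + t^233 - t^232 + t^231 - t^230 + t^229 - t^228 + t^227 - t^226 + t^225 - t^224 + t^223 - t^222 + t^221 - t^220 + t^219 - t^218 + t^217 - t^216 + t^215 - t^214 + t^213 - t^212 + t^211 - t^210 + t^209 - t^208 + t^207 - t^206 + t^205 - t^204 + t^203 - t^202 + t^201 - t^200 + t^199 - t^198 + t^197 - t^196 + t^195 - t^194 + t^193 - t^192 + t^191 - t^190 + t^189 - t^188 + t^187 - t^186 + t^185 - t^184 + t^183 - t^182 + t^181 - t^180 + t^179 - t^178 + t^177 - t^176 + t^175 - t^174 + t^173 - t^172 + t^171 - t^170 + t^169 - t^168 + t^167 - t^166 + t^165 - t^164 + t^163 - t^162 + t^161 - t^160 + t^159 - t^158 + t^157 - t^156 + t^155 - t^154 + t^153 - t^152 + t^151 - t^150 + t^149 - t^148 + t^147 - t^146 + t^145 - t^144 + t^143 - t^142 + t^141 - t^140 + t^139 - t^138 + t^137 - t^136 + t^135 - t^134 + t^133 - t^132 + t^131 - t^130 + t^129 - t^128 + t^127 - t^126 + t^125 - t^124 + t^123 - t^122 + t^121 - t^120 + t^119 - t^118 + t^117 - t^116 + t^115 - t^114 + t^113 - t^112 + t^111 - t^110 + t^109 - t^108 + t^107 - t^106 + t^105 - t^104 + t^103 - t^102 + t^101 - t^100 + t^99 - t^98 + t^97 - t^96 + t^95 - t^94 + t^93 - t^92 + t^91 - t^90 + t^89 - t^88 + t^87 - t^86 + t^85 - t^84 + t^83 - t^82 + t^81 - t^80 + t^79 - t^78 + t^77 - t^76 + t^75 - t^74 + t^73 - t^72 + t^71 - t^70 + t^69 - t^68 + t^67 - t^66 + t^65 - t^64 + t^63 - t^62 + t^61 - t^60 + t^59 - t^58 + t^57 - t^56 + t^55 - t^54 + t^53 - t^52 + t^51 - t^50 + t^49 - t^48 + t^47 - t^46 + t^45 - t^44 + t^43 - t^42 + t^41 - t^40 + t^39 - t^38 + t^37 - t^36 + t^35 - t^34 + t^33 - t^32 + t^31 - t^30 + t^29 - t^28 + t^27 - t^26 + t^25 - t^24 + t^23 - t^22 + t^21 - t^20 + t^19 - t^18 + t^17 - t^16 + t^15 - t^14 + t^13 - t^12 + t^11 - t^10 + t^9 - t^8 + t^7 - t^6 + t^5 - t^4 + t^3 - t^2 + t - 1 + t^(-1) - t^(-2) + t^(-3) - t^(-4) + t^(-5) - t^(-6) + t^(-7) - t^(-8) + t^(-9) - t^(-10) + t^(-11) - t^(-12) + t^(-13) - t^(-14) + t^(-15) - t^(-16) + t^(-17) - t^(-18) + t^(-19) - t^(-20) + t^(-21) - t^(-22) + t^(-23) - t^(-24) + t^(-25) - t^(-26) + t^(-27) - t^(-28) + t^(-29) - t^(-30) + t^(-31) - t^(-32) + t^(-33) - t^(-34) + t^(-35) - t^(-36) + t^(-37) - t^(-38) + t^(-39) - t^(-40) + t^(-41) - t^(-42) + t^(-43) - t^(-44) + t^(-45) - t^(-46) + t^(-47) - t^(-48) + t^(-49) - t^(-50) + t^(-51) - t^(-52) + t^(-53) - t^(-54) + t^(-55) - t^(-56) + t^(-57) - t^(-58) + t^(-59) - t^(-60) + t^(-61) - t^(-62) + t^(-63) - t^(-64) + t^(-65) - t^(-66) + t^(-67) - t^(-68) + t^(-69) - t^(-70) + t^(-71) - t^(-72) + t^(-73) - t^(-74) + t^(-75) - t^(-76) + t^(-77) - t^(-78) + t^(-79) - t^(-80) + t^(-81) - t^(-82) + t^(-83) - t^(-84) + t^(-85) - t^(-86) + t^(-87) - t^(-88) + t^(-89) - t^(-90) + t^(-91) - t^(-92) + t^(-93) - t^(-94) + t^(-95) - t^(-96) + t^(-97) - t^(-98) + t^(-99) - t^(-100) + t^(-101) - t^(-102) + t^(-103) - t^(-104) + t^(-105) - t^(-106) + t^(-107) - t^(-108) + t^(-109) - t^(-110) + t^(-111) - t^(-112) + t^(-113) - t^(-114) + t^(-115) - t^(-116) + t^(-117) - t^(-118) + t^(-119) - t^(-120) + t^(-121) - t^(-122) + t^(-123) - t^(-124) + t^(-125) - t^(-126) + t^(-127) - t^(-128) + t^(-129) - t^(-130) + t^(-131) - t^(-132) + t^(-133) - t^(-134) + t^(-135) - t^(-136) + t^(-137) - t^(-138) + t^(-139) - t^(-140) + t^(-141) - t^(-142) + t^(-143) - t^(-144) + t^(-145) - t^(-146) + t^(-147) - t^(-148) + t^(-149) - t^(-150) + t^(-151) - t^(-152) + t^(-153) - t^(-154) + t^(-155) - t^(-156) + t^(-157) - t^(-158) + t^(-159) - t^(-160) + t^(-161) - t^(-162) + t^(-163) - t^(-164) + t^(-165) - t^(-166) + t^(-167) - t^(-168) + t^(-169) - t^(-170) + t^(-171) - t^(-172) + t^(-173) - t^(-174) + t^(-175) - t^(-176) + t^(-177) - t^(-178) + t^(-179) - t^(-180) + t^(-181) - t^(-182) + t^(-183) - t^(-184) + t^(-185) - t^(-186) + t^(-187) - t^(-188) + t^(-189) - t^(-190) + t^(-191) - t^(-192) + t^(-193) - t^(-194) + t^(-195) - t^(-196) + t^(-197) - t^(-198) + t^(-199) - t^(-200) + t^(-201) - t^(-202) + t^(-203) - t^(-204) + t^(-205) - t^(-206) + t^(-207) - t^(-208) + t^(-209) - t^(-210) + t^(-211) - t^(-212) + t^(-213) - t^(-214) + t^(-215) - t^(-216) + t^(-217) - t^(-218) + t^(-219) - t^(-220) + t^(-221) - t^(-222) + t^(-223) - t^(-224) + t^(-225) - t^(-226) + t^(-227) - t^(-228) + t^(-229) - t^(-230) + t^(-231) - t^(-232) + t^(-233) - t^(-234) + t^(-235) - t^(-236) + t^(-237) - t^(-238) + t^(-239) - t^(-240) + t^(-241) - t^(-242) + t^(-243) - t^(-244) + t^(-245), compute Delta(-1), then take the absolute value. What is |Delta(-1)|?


Step 1: The polynomial has 491 terms with alternating signs, exponents from 245 down to -245.
Step 2: Substitute t = -1. The i-th term has coefficient (-1)^i and exponent (m-i),
  so its value is (-1)^i * (-1)^(m-i) = (-1)^m = -1 for every i.
Step 3: All 491 terms equal -1, so Delta(-1) = 491 * (-1) = -491
Step 4: |Delta(-1)| = 491

491


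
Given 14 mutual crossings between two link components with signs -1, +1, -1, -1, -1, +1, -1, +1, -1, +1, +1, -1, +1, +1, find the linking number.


Step 1: Count positive crossings: 7
Step 2: Count negative crossings: 7
Step 3: Sum of signs = 7 - 7 = 0
Step 4: Linking number = sum/2 = 0/2 = 0

0


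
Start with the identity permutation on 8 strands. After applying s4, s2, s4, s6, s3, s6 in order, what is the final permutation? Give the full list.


Starting with identity [1, 2, 3, 4, 5, 6, 7, 8].
Apply generators in sequence:
  After s4: [1, 2, 3, 5, 4, 6, 7, 8]
  After s2: [1, 3, 2, 5, 4, 6, 7, 8]
  After s4: [1, 3, 2, 4, 5, 6, 7, 8]
  After s6: [1, 3, 2, 4, 5, 7, 6, 8]
  After s3: [1, 3, 4, 2, 5, 7, 6, 8]
  After s6: [1, 3, 4, 2, 5, 6, 7, 8]
Final permutation: [1, 3, 4, 2, 5, 6, 7, 8]

[1, 3, 4, 2, 5, 6, 7, 8]


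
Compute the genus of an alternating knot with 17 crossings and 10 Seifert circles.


For alternating knots, g = (c - s + 1)/2.
= (17 - 10 + 1)/2
= 8/2 = 4

4


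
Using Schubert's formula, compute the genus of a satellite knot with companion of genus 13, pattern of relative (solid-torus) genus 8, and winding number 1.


Schubert: g(satellite) = g_rel(pattern) + |winding| * g(companion),
where g_rel(pattern) is the genus of the pattern relative to the solid torus.
= 8 + 1 * 13
= 8 + 13 = 21

21


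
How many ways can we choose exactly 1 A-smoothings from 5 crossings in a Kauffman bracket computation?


We choose which 1 of 5 crossings get A-smoothings.
C(5, 1) = 5! / (1! * 4!)
= 5

5


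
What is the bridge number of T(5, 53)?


The bridge number of T(p,q) is min(p,q).
min(5, 53) = 5

5


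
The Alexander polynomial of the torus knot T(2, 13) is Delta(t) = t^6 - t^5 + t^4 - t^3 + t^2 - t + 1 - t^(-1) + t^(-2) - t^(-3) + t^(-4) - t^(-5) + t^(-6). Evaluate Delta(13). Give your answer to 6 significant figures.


Substituting t = 13 into Delta(t) = t^6 - t^5 + t^4 - t^3 + t^2 - t + 1 - t^(-1) + t^(-2) - t^(-3) + t^(-4) - t^(-5) + t^(-6):
Term values: (4826809) + (-371293) + (28561) + (-2197) + (169) + (-13) + (1) + (-0.0769231) + (0.00591716) + (-0.000455166) + (3.50128e-05) + (-2.69329e-06) + (2.07176e-07)
Sum = 4482036.929
Rounded to 6 significant figures: 4.48204e+06

4.48204e+06


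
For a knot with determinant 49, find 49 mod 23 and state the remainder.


Step 1: A knot is p-colorable if and only if p divides its determinant.
Step 2: Compute 49 mod 23.
49 = 2 * 23 + 3
Step 3: 49 mod 23 = 3
Step 4: The knot is 23-colorable: no

3


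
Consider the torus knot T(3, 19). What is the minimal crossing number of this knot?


For a torus knot T(p, q) with gcd(p,q)=1,
the crossing number is min(p*(q-1), q*(p-1)).
p*(q-1) = 3*18 = 54
q*(p-1) = 19*2 = 38
min(54, 38) = 38

38


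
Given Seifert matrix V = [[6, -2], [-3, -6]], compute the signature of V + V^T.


Step 1: V + V^T = [[12, -5], [-5, -12]]
Step 2: trace = 0, det = -169
Step 3: Discriminant = 0^2 - 4*(-169) = 676
Step 4: Eigenvalues: 13, -13
Step 5: Signature = (# positive eigenvalues) - (# negative eigenvalues) = 0

0


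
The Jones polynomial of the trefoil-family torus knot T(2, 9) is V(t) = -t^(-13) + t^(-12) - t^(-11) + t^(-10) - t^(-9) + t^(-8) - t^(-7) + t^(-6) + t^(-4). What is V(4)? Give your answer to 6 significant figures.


Substituting t = 4 into V(t) = -t^(-13) + t^(-12) - t^(-11) + t^(-10) - t^(-9) + t^(-8) - t^(-7) + t^(-6) + t^(-4):
  (-)t^(-13) = -1.49012e-08
  (+)t^(-12) = 5.96046e-08
  (-)t^(-11) = -2.38419e-07
  (+)t^(-10) = 9.53674e-07
  (-)t^(-9) = -3.8147e-06
  (+)t^(-8) = 1.52588e-05
  (-)t^(-7) = -6.10352e-05
  (+)t^(-6) = 0.000244141
  (+)t^(-4) = 0.00390625
Sum = (-1.49012e-08) + (5.96046e-08) + (-2.38419e-07) + (9.53674e-07) + (-3.8147e-06) + (1.52588e-05) + (-6.10352e-05) + (0.000244141) + (0.00390625)
= 0.00410155952
Rounded to 6 significant figures: 0.00410156

0.00410156


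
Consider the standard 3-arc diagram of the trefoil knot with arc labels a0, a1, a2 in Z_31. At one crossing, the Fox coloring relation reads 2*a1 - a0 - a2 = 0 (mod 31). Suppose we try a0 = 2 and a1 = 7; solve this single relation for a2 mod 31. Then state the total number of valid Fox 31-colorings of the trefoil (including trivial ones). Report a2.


Step 1: Apply the given crossing relation 2*a1 - a0 - a2 = 0 (mod 31).
  a2 = 2*a1 - a0 mod 31
  a2 = 2*7 - 2 mod 31
  a2 = 14 - 2 mod 31
  a2 = 12 mod 31 = 12
Step 2: The trefoil has determinant 3.
  Number of Fox p-colorings (p prime) is p^2 if p = 3, else p.
  Since 31 does not divide 3, only trivial (constant) colorings exist.
  (So the trial a0 = 2, a1 = 7 with a0 != a1 does NOT extend to a valid coloring of the whole trefoil: the other two crossing relations require 3*(a1 - a0) = 0 (mod 31), which fails.)
  Total colorings = 31
Step 3: a2 = 12, total Fox 31-colorings = 31

12


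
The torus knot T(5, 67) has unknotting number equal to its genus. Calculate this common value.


For a torus knot T(p,q), both the unknotting number and genus equal (p-1)(q-1)/2.
= (5-1)(67-1)/2
= 4*66/2
= 264/2 = 132

132


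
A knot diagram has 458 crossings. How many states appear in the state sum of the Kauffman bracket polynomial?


Each crossing contributes 2 choices (A-smoothing or B-smoothing).
Total states = 2^458 = 744282853678701455922507579277316643178128753343813693728245963960974631028119473486019635930893891134220822124816566203939432067701407744

744282853678701455922507579277316643178128753343813693728245963960974631028119473486019635930893891134220822124816566203939432067701407744


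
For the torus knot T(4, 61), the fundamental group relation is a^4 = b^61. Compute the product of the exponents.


The relation is a^4 = b^61.
Product of exponents = 4 * 61
= 244

244


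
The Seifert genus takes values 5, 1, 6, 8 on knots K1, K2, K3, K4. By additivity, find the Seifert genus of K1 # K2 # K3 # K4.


The Seifert genus is additive under connected sum.
Seifert genus(K1 # K2 # K3 # K4) = (5) + (1) + (6) + (8)
= 20

20


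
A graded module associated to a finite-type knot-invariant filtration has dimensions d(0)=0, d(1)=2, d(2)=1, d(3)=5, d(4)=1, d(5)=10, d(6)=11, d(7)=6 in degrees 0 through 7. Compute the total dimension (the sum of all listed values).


Total dimension = d(0) + d(1) + ... + d(7)
= 0 + 2 + 1 + 5 + 1 + 10 + 11 + 6
= 36

36


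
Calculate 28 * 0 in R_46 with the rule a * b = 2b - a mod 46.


28 * 0 = 2*0 - 28 mod 46
= 0 - 28 mod 46
= -28 mod 46 = 18

18


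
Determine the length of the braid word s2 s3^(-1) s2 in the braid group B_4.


The word length counts the number of generators (including inverses).
Listing each generator: s2, s3^(-1), s2
There are 3 generators in this braid word.

3


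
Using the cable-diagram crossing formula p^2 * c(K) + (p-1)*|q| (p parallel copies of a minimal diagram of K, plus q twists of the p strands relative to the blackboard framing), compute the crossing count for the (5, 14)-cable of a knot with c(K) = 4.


Step 1: Each of the c(K) crossings of the companion diagram becomes p*p = p^2 crossings among the p parallel strands, and each of the |q| twists s_1 s_2 ... s_(p-1) adds (p-1) crossings.
  Crossings = p^2 * c(K) + (p-1)*|q|
Step 2: = 5^2 * 4 + (5-1)*14
Step 3: = 25*4 + 4*14
Step 4: = 100 + 56 = 156

156


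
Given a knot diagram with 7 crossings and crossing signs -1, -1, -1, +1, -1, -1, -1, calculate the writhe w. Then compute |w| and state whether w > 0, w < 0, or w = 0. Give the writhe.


Step 1: Count positive crossings (+1).
Positive crossings: 1
Step 2: Count negative crossings (-1).
Negative crossings: 6
Step 3: Writhe = (positive) - (negative)
w = 1 - 6 = -5
Step 4: |w| = 5, and w is negative

-5


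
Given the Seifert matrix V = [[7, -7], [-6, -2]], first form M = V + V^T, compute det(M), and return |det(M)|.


Step 1: Form V + V^T where V = [[7, -7], [-6, -2]]
  V^T = [[7, -6], [-7, -2]]
  V + V^T = [[14, -13], [-13, -4]]
Step 2: det(V + V^T) = 14*(-4) - (-13)*(-13)
  = -56 - 169 = -225
Step 3: Knot determinant = |det(V + V^T)| = |-225| = 225

225


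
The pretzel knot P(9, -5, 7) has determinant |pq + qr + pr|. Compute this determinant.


Step 1: Compute pq + qr + pr.
pq = 9*(-5) = -45
qr = (-5)*7 = -35
pr = 9*7 = 63
pq + qr + pr = -45 + (-35) + 63 = -17
Step 2: Take absolute value.
det(P(9,-5,7)) = |-17| = 17

17


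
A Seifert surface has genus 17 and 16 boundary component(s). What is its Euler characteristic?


chi = 2 - 2g - b
= 2 - 2*17 - 16
= 2 - 34 - 16 = -48

-48


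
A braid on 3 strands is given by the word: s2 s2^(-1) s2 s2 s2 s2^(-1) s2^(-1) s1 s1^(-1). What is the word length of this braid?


The word length counts the number of generators (including inverses).
Listing each generator: s2, s2^(-1), s2, s2, s2, s2^(-1), s2^(-1), s1, s1^(-1)
There are 9 generators in this braid word.

9


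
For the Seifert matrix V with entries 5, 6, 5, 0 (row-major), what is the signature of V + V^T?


Step 1: V + V^T = [[10, 11], [11, 0]]
Step 2: trace = 10, det = -121
Step 3: Discriminant = 10^2 - 4*(-121) = 584
Step 4: Eigenvalues: 17.083, -7.08305
Step 5: Signature = (# positive eigenvalues) - (# negative eigenvalues) = 0

0


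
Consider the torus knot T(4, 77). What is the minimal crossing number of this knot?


For a torus knot T(p, q) with gcd(p,q)=1,
the crossing number is min(p*(q-1), q*(p-1)).
p*(q-1) = 4*76 = 304
q*(p-1) = 77*3 = 231
min(304, 231) = 231

231


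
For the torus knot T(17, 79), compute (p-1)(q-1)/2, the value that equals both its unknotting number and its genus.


For a torus knot T(p,q), both the unknotting number and genus equal (p-1)(q-1)/2.
= (17-1)(79-1)/2
= 16*78/2
= 1248/2 = 624

624


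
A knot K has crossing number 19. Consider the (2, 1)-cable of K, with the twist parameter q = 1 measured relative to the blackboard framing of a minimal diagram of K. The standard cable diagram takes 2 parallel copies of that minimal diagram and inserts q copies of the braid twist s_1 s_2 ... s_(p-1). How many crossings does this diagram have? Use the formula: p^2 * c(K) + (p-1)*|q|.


Step 1: Each of the c(K) crossings of the companion diagram becomes p*p = p^2 crossings among the p parallel strands, and each of the |q| twists s_1 s_2 ... s_(p-1) adds (p-1) crossings.
  Crossings = p^2 * c(K) + (p-1)*|q|
Step 2: = 2^2 * 19 + (2-1)*1
Step 3: = 4*19 + 1*1
Step 4: = 76 + 1 = 77

77


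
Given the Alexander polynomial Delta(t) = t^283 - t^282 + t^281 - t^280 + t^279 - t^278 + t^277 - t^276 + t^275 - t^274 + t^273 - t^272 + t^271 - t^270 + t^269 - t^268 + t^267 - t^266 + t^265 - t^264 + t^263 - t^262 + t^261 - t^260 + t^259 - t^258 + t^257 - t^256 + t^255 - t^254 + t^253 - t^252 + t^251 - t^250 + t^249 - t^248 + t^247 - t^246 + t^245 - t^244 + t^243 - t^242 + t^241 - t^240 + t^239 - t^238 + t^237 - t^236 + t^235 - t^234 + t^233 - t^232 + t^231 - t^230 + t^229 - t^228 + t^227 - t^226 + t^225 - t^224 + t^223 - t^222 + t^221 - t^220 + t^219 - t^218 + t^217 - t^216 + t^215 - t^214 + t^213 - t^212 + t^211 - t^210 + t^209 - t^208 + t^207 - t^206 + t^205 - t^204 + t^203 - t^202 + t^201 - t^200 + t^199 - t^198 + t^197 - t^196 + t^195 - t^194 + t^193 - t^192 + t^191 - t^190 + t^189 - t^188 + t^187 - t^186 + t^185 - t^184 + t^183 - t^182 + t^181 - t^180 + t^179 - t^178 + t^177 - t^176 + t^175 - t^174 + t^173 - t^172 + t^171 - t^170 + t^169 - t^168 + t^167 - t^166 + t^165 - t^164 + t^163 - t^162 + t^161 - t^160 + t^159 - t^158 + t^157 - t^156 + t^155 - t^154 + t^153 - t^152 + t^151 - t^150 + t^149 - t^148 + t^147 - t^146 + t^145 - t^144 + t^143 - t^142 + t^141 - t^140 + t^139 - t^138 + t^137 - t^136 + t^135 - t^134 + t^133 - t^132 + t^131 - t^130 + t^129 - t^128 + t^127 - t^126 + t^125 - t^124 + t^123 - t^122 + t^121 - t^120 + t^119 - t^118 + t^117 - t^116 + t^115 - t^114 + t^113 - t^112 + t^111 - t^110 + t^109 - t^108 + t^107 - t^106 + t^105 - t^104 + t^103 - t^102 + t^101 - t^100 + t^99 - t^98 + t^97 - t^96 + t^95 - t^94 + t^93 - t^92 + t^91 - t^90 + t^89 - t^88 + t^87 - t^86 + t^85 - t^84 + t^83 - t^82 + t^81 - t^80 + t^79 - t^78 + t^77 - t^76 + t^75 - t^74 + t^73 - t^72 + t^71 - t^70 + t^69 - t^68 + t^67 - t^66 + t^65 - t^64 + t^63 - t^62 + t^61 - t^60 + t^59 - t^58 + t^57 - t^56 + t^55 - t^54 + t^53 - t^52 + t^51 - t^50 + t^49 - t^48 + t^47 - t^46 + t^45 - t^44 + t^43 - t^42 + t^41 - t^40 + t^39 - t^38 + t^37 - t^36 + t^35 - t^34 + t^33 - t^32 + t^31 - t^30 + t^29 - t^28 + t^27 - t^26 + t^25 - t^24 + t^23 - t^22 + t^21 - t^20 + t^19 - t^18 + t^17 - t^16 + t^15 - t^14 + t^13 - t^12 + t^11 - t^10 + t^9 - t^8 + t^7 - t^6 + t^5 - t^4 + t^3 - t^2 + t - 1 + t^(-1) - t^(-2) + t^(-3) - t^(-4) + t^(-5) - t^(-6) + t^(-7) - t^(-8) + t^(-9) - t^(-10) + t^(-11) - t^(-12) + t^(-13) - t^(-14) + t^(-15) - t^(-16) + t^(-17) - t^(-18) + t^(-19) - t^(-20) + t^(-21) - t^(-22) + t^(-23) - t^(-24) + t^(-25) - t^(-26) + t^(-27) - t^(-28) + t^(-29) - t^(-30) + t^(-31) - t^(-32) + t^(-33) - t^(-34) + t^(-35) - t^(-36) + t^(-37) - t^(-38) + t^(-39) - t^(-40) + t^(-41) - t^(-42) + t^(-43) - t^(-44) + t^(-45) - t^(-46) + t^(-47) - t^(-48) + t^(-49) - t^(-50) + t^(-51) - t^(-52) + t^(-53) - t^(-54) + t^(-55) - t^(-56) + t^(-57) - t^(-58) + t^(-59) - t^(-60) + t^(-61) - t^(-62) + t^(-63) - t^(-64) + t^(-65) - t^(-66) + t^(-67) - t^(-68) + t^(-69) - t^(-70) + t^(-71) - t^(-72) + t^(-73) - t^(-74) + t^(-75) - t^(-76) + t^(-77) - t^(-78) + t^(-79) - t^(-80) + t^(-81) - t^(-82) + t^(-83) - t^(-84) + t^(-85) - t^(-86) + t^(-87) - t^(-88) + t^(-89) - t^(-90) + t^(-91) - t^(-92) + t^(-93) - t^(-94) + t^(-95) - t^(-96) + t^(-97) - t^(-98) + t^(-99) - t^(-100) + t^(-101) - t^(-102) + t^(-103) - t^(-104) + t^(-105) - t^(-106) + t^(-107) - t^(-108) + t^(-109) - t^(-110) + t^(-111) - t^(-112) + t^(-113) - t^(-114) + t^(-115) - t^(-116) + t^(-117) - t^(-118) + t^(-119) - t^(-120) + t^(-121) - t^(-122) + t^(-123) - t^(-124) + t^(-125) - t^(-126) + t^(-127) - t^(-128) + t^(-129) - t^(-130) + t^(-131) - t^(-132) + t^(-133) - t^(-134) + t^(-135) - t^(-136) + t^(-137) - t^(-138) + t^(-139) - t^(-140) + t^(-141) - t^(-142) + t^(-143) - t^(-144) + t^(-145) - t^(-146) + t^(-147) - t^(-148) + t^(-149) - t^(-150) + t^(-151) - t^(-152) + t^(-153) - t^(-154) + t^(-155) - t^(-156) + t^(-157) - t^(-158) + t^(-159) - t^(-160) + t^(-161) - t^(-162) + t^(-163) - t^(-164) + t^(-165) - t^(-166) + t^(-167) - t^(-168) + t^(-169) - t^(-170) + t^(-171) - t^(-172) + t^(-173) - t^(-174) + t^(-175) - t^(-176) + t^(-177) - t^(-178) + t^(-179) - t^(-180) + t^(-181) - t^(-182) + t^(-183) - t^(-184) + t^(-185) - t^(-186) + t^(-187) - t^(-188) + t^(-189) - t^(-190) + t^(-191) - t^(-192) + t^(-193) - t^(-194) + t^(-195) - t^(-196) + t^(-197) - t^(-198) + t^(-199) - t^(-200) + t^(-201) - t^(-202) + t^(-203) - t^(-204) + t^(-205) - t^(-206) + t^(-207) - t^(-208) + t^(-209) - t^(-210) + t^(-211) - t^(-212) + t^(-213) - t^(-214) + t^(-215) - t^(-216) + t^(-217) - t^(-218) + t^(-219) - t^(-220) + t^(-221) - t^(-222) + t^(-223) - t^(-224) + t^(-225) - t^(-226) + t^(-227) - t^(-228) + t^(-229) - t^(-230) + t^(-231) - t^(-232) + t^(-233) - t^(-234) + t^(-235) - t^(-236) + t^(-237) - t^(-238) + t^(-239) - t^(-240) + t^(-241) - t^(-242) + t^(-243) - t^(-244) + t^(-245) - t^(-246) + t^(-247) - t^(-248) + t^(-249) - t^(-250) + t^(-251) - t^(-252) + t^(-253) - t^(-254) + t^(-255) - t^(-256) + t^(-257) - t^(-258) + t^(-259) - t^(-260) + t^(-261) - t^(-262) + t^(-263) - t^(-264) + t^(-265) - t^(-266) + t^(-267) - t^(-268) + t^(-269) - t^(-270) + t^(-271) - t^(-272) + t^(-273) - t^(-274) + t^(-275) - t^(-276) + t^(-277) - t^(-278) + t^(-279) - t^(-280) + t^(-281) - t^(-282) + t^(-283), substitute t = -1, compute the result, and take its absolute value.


Step 1: The polynomial has 567 terms with alternating signs, exponents from 283 down to -283.
Step 2: Substitute t = -1. The i-th term has coefficient (-1)^i and exponent (m-i),
  so its value is (-1)^i * (-1)^(m-i) = (-1)^m = -1 for every i.
Step 3: All 567 terms equal -1, so Delta(-1) = 567 * (-1) = -567
Step 4: |Delta(-1)| = 567

567


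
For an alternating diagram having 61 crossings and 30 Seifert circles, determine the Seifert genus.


For alternating knots, g = (c - s + 1)/2.
= (61 - 30 + 1)/2
= 32/2 = 16

16


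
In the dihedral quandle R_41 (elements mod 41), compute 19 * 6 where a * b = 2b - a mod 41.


19 * 6 = 2*6 - 19 mod 41
= 12 - 19 mod 41
= -7 mod 41 = 34

34


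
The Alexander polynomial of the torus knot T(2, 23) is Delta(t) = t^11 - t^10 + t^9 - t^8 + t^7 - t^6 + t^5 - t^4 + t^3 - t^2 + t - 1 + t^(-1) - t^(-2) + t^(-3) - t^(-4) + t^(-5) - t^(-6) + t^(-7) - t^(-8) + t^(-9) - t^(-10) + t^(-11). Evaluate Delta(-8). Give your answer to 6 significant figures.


Substituting t = -8 into Delta(t) = t^11 - t^10 + t^9 - t^8 + t^7 - t^6 + t^5 - t^4 + t^3 - t^2 + t - 1 + t^(-1) - t^(-2) + t^(-3) - t^(-4) + t^(-5) - t^(-6) + t^(-7) - t^(-8) + t^(-9) - t^(-10) + t^(-11):
Term values: (-8589934592) + (-1073741824) + (-134217728) + (-16777216) + (-2097152) + (-262144) + (-32768) + (-4096) + (-512) + (-64) + (-8) + (-1) + (-0.125) + (-0.015625) + (-0.00195312) + (-0.000244141) + (-3.05176e-05) + (-3.8147e-06) + (-4.76837e-07) + (-5.96046e-08) + (-7.45058e-09) + (-9.31323e-10) + (-1.16415e-10)
Sum = -9817068105
Rounded to 6 significant figures: -9.81707e+09

-9.81707e+09


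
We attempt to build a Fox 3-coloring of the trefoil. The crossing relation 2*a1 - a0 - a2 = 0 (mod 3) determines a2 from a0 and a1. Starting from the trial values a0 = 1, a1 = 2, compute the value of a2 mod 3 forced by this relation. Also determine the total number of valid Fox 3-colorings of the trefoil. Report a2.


Step 1: Apply the given crossing relation 2*a1 - a0 - a2 = 0 (mod 3).
  a2 = 2*a1 - a0 mod 3
  a2 = 2*2 - 1 mod 3
  a2 = 4 - 1 mod 3
  a2 = 3 mod 3 = 0
Step 2: The trefoil has determinant 3.
  Number of Fox p-colorings (p prime) is p^2 if p = 3, else p.
  Since p = 3 divides det = 3, the trefoil is 3-colorable.
  (Indeed for p = 3 any choice of a0, a1 extends to a valid coloring; the trial (a0, a1, a2) = (1, 2, 0) satisfies all three crossing relations.)
  Total colorings = 3^2 = 9
Step 3: a2 = 0, total Fox 3-colorings = 9

0


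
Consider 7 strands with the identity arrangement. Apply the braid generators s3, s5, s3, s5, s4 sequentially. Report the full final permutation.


Starting with identity [1, 2, 3, 4, 5, 6, 7].
Apply generators in sequence:
  After s3: [1, 2, 4, 3, 5, 6, 7]
  After s5: [1, 2, 4, 3, 6, 5, 7]
  After s3: [1, 2, 3, 4, 6, 5, 7]
  After s5: [1, 2, 3, 4, 5, 6, 7]
  After s4: [1, 2, 3, 5, 4, 6, 7]
Final permutation: [1, 2, 3, 5, 4, 6, 7]

[1, 2, 3, 5, 4, 6, 7]


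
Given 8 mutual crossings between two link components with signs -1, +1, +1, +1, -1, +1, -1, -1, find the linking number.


Step 1: Count positive crossings: 4
Step 2: Count negative crossings: 4
Step 3: Sum of signs = 4 - 4 = 0
Step 4: Linking number = sum/2 = 0/2 = 0

0


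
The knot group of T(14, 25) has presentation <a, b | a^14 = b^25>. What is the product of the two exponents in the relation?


The relation is a^14 = b^25.
Product of exponents = 14 * 25
= 350

350


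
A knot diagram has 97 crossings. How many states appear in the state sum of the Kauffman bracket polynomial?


Each crossing contributes 2 choices (A-smoothing or B-smoothing).
Total states = 2^97 = 158456325028528675187087900672

158456325028528675187087900672


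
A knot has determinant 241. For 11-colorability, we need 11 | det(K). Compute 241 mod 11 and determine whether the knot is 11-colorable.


Step 1: A knot is p-colorable if and only if p divides its determinant.
Step 2: Compute 241 mod 11.
241 = 21 * 11 + 10
Step 3: 241 mod 11 = 10
Step 4: The knot is 11-colorable: no

10


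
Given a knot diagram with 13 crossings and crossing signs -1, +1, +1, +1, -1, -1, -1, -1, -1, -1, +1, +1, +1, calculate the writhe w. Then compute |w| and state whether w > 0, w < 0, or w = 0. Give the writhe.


Step 1: Count positive crossings (+1).
Positive crossings: 6
Step 2: Count negative crossings (-1).
Negative crossings: 7
Step 3: Writhe = (positive) - (negative)
w = 6 - 7 = -1
Step 4: |w| = 1, and w is negative

-1


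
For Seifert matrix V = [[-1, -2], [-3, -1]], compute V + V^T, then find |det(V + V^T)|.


Step 1: Form V + V^T where V = [[-1, -2], [-3, -1]]
  V^T = [[-1, -3], [-2, -1]]
  V + V^T = [[-2, -5], [-5, -2]]
Step 2: det(V + V^T) = (-2)*(-2) - (-5)*(-5)
  = 4 - 25 = -21
Step 3: Knot determinant = |det(V + V^T)| = |-21| = 21

21


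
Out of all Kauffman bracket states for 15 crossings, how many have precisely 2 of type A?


We choose which 2 of 15 crossings get A-smoothings.
C(15, 2) = 15! / (2! * 13!)
= 105

105


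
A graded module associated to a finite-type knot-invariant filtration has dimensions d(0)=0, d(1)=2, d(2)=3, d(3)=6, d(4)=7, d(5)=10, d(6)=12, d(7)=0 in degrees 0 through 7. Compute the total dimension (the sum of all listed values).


Total dimension = d(0) + d(1) + ... + d(7)
= 0 + 2 + 3 + 6 + 7 + 10 + 12 + 0
= 40

40


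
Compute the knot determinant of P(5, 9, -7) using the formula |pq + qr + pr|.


Step 1: Compute pq + qr + pr.
pq = 5*9 = 45
qr = 9*(-7) = -63
pr = 5*(-7) = -35
pq + qr + pr = 45 + (-63) + (-35) = -53
Step 2: Take absolute value.
det(P(5,9,-7)) = |-53| = 53

53


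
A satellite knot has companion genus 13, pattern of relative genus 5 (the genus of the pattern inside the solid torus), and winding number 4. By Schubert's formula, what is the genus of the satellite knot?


Schubert: g(satellite) = g_rel(pattern) + |winding| * g(companion),
where g_rel(pattern) is the genus of the pattern relative to the solid torus.
= 5 + 4 * 13
= 5 + 52 = 57

57


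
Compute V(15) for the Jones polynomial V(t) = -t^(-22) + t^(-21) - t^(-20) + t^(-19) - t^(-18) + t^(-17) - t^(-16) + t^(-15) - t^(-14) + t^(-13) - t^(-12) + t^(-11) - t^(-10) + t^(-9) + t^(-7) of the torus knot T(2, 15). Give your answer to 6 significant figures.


Substituting t = 15 into V(t) = -t^(-22) + t^(-21) - t^(-20) + t^(-19) - t^(-18) + t^(-17) - t^(-16) + t^(-15) - t^(-14) + t^(-13) - t^(-12) + t^(-11) - t^(-10) + t^(-9) + t^(-7):
  (-)t^(-22) = -1.33657e-26
  (+)t^(-21) = 2.00486e-25
  (-)t^(-20) = -3.00729e-24
  (+)t^(-19) = 4.51093e-23
  (-)t^(-18) = -6.76639e-22
  (+)t^(-17) = 1.01496e-20
  (-)t^(-16) = -1.52244e-19
  (+)t^(-15) = 2.28366e-18
  (-)t^(-14) = -3.42549e-17
  (+)t^(-13) = 5.13823e-16
  (-)t^(-12) = -7.70735e-15
  (+)t^(-11) = 1.1561e-13
  (-)t^(-10) = -1.73415e-12
  (+)t^(-9) = 2.60123e-11
  (+)t^(-7) = 5.85277e-09
Sum = (-1.33657e-26) + (2.00486e-25) + (-3.00729e-24) + (4.51093e-23) + (-6.76639e-22) + (1.01496e-20) + (-1.52244e-19) + (2.28366e-18) + (-3.42549e-17) + (5.13823e-16) + (-7.70735e-15) + (1.1561e-13) + (-1.73415e-12) + (2.60123e-11) + (5.85277e-09)
= 5.877152873e-09
Rounded to 6 significant figures: 5.87715e-09

5.87715e-09


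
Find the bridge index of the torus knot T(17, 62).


The bridge number of T(p,q) is min(p,q).
min(17, 62) = 17

17


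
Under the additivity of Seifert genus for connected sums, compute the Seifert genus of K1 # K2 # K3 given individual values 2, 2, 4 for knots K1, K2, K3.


The Seifert genus is additive under connected sum.
Seifert genus(K1 # K2 # K3) = (2) + (2) + (4)
= 8

8


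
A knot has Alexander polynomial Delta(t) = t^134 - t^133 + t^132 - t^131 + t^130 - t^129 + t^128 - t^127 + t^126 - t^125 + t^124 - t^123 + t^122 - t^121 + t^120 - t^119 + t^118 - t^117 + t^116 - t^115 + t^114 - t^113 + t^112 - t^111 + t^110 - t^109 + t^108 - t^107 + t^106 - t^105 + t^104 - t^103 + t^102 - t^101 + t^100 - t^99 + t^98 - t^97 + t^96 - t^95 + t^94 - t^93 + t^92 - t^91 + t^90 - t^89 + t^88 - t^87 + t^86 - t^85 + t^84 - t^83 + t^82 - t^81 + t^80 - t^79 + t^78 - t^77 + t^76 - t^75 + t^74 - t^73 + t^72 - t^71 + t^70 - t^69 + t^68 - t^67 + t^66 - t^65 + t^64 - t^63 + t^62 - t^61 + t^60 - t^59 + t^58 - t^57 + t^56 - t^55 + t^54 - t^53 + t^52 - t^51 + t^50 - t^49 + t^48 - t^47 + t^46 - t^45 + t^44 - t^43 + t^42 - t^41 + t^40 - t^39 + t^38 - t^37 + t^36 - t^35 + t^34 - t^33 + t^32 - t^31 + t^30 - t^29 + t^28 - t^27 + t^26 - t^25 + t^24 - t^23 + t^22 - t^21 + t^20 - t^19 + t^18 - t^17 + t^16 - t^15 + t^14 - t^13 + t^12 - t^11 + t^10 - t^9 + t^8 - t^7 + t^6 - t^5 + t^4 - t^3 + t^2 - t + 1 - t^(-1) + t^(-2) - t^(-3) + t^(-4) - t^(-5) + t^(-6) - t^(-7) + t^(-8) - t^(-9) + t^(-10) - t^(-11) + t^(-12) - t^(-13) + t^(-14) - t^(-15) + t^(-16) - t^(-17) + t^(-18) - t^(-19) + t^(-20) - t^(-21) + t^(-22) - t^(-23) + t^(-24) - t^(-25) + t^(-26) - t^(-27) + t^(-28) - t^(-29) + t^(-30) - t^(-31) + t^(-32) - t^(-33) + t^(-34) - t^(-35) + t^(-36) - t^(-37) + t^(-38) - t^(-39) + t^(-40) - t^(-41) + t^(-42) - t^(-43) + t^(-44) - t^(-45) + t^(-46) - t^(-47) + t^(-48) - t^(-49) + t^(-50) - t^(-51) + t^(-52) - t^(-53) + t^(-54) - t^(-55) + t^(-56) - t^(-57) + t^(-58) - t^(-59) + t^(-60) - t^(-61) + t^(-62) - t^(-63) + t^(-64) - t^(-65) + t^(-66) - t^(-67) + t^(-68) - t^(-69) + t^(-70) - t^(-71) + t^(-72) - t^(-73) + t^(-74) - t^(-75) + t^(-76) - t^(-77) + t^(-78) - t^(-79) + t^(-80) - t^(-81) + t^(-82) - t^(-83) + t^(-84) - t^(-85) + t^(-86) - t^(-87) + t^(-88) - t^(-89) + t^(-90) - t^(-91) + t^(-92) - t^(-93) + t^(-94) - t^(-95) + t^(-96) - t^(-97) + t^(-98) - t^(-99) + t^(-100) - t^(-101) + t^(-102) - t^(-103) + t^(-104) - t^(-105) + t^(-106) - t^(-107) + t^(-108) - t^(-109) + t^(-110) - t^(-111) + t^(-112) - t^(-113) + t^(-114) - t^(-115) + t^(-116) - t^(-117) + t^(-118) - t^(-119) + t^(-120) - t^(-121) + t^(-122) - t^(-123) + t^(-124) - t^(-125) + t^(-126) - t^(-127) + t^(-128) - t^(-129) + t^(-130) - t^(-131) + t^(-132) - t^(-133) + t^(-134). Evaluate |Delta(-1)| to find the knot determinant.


Step 1: The polynomial has 269 terms with alternating signs, exponents from 134 down to -134.
Step 2: Substitute t = -1. The i-th term has coefficient (-1)^i and exponent (m-i),
  so its value is (-1)^i * (-1)^(m-i) = (-1)^m = 1 for every i.
Step 3: All 269 terms equal 1, so Delta(-1) = 269 * (1) = 269
Step 4: |Delta(-1)| = 269

269


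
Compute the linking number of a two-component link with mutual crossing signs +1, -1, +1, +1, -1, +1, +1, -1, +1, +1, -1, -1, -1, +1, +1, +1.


Step 1: Count positive crossings: 10
Step 2: Count negative crossings: 6
Step 3: Sum of signs = 10 - 6 = 4
Step 4: Linking number = sum/2 = 4/2 = 2

2


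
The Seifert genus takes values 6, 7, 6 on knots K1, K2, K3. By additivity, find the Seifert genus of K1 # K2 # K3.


The Seifert genus is additive under connected sum.
Seifert genus(K1 # K2 # K3) = (6) + (7) + (6)
= 19

19


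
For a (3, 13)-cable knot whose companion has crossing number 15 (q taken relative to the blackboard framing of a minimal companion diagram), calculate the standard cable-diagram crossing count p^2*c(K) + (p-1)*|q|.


Step 1: Each of the c(K) crossings of the companion diagram becomes p*p = p^2 crossings among the p parallel strands, and each of the |q| twists s_1 s_2 ... s_(p-1) adds (p-1) crossings.
  Crossings = p^2 * c(K) + (p-1)*|q|
Step 2: = 3^2 * 15 + (3-1)*13
Step 3: = 9*15 + 2*13
Step 4: = 135 + 26 = 161

161


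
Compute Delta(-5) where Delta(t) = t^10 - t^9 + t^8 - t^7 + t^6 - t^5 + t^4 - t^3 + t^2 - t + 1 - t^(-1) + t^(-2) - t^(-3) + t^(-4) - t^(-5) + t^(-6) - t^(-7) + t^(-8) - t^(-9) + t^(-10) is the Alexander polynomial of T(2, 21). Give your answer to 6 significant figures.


Substituting t = -5 into Delta(t) = t^10 - t^9 + t^8 - t^7 + t^6 - t^5 + t^4 - t^3 + t^2 - t + 1 - t^(-1) + t^(-2) - t^(-3) + t^(-4) - t^(-5) + t^(-6) - t^(-7) + t^(-8) - t^(-9) + t^(-10):
Term values: (9765625) + (1953125) + (390625) + (78125) + (15625) + (3125) + (625) + (125) + (25) + (5) + (1) + (0.2) + (0.04) + (0.008) + (0.0016) + (0.00032) + (6.4e-05) + (1.28e-05) + (2.56e-06) + (5.12e-07) + (1.024e-07)
Sum = 12207031.25
Rounded to 6 significant figures: 1.2207e+07

1.2207e+07


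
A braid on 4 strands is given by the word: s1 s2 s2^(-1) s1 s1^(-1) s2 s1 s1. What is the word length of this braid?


The word length counts the number of generators (including inverses).
Listing each generator: s1, s2, s2^(-1), s1, s1^(-1), s2, s1, s1
There are 8 generators in this braid word.

8


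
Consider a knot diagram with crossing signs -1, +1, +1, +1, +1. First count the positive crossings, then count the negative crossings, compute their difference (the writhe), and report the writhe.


Step 1: Count positive crossings (+1).
Positive crossings: 4
Step 2: Count negative crossings (-1).
Negative crossings: 1
Step 3: Writhe = (positive) - (negative)
w = 4 - 1 = 3
Step 4: |w| = 3, and w is positive

3


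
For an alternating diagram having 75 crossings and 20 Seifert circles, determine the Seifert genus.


For alternating knots, g = (c - s + 1)/2.
= (75 - 20 + 1)/2
= 56/2 = 28

28


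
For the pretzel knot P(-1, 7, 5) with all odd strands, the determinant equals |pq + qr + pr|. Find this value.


Step 1: Compute pq + qr + pr.
pq = (-1)*7 = -7
qr = 7*5 = 35
pr = (-1)*5 = -5
pq + qr + pr = -7 + 35 + (-5) = 23
Step 2: Take absolute value.
det(P(-1,7,5)) = |23| = 23

23


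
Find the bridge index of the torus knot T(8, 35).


The bridge number of T(p,q) is min(p,q).
min(8, 35) = 8

8


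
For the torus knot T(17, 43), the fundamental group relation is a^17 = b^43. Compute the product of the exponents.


The relation is a^17 = b^43.
Product of exponents = 17 * 43
= 731

731


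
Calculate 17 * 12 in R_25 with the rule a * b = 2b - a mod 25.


17 * 12 = 2*12 - 17 mod 25
= 24 - 17 mod 25
= 7 mod 25 = 7

7


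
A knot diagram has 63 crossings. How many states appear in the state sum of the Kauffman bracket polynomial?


Each crossing contributes 2 choices (A-smoothing or B-smoothing).
Total states = 2^63 = 9223372036854775808

9223372036854775808


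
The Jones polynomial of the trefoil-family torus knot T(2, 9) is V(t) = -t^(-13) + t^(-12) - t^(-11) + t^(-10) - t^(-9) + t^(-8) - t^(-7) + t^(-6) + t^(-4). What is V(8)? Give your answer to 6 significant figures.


Substituting t = 8 into V(t) = -t^(-13) + t^(-12) - t^(-11) + t^(-10) - t^(-9) + t^(-8) - t^(-7) + t^(-6) + t^(-4):
  (-)t^(-13) = -1.81899e-12
  (+)t^(-12) = 1.45519e-11
  (-)t^(-11) = -1.16415e-10
  (+)t^(-10) = 9.31323e-10
  (-)t^(-9) = -7.45058e-09
  (+)t^(-8) = 5.96046e-08
  (-)t^(-7) = -4.76837e-07
  (+)t^(-6) = 3.8147e-06
  (+)t^(-4) = 0.000244141
Sum = (-1.81899e-12) + (1.45519e-11) + (-1.16415e-10) + (9.31323e-10) + (-7.45058e-09) + (5.96046e-08) + (-4.76837e-07) + (3.8147e-06) + (0.000244141)
= 0.0002475314668
Rounded to 6 significant figures: 0.000247531

0.000247531
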